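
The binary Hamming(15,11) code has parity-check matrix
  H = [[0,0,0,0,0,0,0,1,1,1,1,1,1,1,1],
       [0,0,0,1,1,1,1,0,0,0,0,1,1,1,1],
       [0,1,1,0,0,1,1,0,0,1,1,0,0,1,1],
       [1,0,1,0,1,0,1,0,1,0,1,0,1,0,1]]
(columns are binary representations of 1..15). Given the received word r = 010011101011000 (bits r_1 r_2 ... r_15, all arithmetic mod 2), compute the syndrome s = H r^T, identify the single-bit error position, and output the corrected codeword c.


s = (1, 0, 0, 0)^T, error position = 8, corrected codeword c = 010011111011000

Compute s = H r^T mod 2 one row at a time:
  s_1 = 0 + 1 + 0 + 1 + 1 + 0 + 0 + 0 = 3 ≡ 1 (mod 2).
  s_2 = 0 + 1 + 1 + 1 + 1 + 0 + 0 + 0 = 4 ≡ 0 (mod 2).
  s_3 = 1 + 0 + 1 + 1 + 0 + 1 + 0 + 0 = 4 ≡ 0 (mod 2).
  s_4 = 0 + 0 + 1 + 1 + 1 + 1 + 0 + 0 = 4 ≡ 0 (mod 2).
s = (1, 0, 0, 0)^T — this equals column 8 of H (binary 1000), so error is at position 8.
Correct: flip bit 8 of r = 010011101011000 to get c = 010011111011000.


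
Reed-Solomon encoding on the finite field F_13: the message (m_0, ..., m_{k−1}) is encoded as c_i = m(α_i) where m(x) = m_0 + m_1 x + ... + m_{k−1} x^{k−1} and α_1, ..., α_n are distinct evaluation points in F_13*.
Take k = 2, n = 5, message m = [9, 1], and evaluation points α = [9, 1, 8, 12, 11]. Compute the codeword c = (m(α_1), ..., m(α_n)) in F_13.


c = [5, 10, 4, 8, 7]

Message polynomial: m(x) = 9 + 1·x (mod 13).
For each evaluation point α_i, compute m(α_i) mod 13:
  α_1 = 9: Horner steps 1 → 5, so m(9) = 5.
  α_2 = 1: Horner steps 1 → 10, so m(1) = 10.
  α_3 = 8: Horner steps 1 → 4, so m(8) = 4.
  α_4 = 12: Horner steps 1 → 8, so m(12) = 8.
  α_5 = 11: Horner steps 1 → 7, so m(11) = 7.
Codeword c = [5, 10, 4, 8, 7] ∈ F_13^5.


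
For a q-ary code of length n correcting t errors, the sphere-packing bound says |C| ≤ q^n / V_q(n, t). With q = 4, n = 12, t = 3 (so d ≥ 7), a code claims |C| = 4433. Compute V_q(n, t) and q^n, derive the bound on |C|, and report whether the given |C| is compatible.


V_q(n, t) = 6571, q^n = 16777216, Hamming bound = 2553, |C| = 4433 > bound (violated).

Step 1: Compute V_q(n, t) = Σ_{j=0}^3 C(n, j) (q−1)^j.
  j = 0: C(12,0)·(3)^0 = 1·1 = 1.
  j = 1: C(12,1)·(3)^1 = 12·3 = 36.
  j = 2: C(12,2)·(3)^2 = 66·9 = 594.
  j = 3: C(12,3)·(3)^3 = 220·27 = 5940.
  V_q(n, t) = 1 + 36 + 594 + 5940 = 6571.
Step 2: q^n = 4^12 = 16777216.
Step 3: Hamming bound ⌊q^n / V_q(n,t)⌋ = ⌊16777216/6571⌋ = 2553.
Step 4: Compare |C| = 4433 to 2553: violated.
The claimed |C| lies above the Hamming bound, so no 4-ary code of length 12 with d ≥ 7 can have 4433 codewords.


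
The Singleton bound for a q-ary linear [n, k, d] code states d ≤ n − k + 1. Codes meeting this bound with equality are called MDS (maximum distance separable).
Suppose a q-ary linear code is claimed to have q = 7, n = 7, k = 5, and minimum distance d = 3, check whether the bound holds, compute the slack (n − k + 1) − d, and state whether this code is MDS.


Singleton RHS = n − k + 1 = 3, slack = 0, bound satisfied, MDS.

Singleton bound: d ≤ n − k + 1.
Here n = 7, k = 5, so n − k + 1 = 3.
Given d = 3, check d ≤ 3: YES.
Slack = (n − k + 1) − d = 0.
The code is MDS (slack = 0).
Description: the claimed parameters are [7, 5, 3]_7; such a code would be MDS (meets Singleton bound).


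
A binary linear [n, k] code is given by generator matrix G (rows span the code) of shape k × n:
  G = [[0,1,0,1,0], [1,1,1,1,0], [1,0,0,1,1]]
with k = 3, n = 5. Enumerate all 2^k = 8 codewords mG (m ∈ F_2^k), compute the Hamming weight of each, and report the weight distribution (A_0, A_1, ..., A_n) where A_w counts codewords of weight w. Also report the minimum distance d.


Weight distribution: A_0 = 1, A_2 = 2, A_3 = 4, A_4 = 1. Minimum distance d = 2.

Enumerate all 2^3 = 8 messages m ∈ F_2^3.
For each, compute codeword c = mG in F_2^5, then tally its weight.
  m = 000 → c = 00000, weight = 0.
  m = 100 → c = 01010, weight = 2.
  m = 010 → c = 11110, weight = 4.
  m = 110 → c = 10100, weight = 2.
  m = 001 → c = 10011, weight = 3.
  m = 101 → c = 11001, weight = 3.
  m = 011 → c = 01101, weight = 3.
  m = 111 → c = 00111, weight = 3.
Tally weights:
  weight 0: 1 codewords.
  weight 2: 2 codewords.
  weight 3: 4 codewords.
  weight 4: 1 codewords.
Minimum distance d = smallest w > 0 with A_w > 0 = 2.
Sanity: Σ A_w = 8 = 2^3 = 8 ✓.


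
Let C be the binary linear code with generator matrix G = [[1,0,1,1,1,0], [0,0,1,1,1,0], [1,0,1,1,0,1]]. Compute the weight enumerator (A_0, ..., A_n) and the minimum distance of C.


Weight distribution: A_0 = 1, A_1 = 1, A_2 = 1, A_3 = 3, A_4 = 2. Minimum distance d = 1.

Enumerate all 2^3 = 8 messages m ∈ F_2^3.
For each, compute codeword c = mG in F_2^6, then tally its weight.
  m = 000 → c = 000000, weight = 0.
  m = 100 → c = 101110, weight = 4.
  m = 010 → c = 001110, weight = 3.
  m = 110 → c = 100000, weight = 1.
  m = 001 → c = 101101, weight = 4.
  m = 101 → c = 000011, weight = 2.
  m = 011 → c = 100011, weight = 3.
  m = 111 → c = 001101, weight = 3.
Tally weights:
  weight 0: 1 codewords.
  weight 1: 1 codewords.
  weight 2: 1 codewords.
  weight 3: 3 codewords.
  weight 4: 2 codewords.
Minimum distance d = smallest w > 0 with A_w > 0 = 1.
Sanity: Σ A_w = 8 = 2^3 = 8 ✓.


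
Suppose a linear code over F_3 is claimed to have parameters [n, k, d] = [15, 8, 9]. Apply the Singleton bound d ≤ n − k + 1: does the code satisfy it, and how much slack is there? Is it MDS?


Singleton RHS = n − k + 1 = 8, slack = -1, bound violated (no such code; not MDS).

Singleton bound: d ≤ n − k + 1.
Here n = 15, k = 8, so n − k + 1 = 8.
Given d = 9, check d ≤ 8: NO.
Slack = (n − k + 1) − d = -1.
The slack is negative: d = 9 exceeds n − k + 1 = 8 by 1, so the Singleton bound is violated and no linear [15, 8, 9]_3 code can exist. In particular it is not MDS (MDS requires d = n − k + 1 exactly).
Description: the claimed parameters are [15, 8, 9]_3; such a code would be impossible (violates the Singleton bound).


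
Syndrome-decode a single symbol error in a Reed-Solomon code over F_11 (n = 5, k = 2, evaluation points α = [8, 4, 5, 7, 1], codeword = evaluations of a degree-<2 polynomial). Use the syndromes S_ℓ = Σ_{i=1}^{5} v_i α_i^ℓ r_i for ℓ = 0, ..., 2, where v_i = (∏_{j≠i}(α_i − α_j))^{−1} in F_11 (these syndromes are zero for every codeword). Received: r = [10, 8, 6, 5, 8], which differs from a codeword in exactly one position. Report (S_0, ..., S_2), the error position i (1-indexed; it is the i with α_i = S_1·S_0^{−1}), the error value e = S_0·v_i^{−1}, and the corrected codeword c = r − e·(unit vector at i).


S = (5, 9, 3), error at position 2, error magnitude e = 7, c = [10, 1, 6, 5, 8].

Step 1: column multipliers v_i = (∏_{j≠i}(α_i − α_j))^{−1} mod 11.
  i = 1 (α = 8): (8−4)(8−5)(8−7)(8−1) = 4·3·1·7 = 84 ≡ 7, so v_1 = 7^{−1} = 8 (mod 11).
  i = 2 (α = 4): (4−8)(4−5)(4−7)(4−1) = (−4)·(−1)·(−3)·3 = −36 ≡ 8, so v_2 = 8^{−1} = 7 (mod 11).
  i = 3 (α = 5): (5−8)(5−4)(5−7)(5−1) = (−3)·1·(−2)·4 = 24 ≡ 2, so v_3 = 2^{−1} = 6 (mod 11).
  i = 4 (α = 7): (7−8)(7−4)(7−5)(7−1) = (−1)·3·2·6 = −36 ≡ 8, so v_4 = 8^{−1} = 7 (mod 11).
  i = 5 (α = 1): (1−8)(1−4)(1−5)(1−7) = (−7)·(−3)·(−4)·(−6) = 504 ≡ 9, so v_5 = 9^{−1} = 5 (mod 11).
  v = [8, 7, 6, 7, 5].
Step 2: syndromes of r = [10, 8, 6, 5, 8] (all sums mod 11).
  S_0 = Σ v_i r_i = 8·10 + 7·8 + 6·6 + 7·5 + 5·8 = 247 ≡ 5.
  S_1 = Σ v_i α_i r_i = 8·8·10 + 7·4·8 + 6·5·6 + 7·7·5 + 5·1·8 = 1329 ≡ 9.
  α_i^2 mod 11 = [9, 5, 3, 5, 1].
  S_2 = Σ v_i α_i^2 r_i = 8·9·10 + 7·5·8 + 6·3·6 + 7·5·5 + 5·1·8 = 1323 ≡ 3.
  S = (5, 9, 3) ≠ 0, so r is not a codeword (an error is present).
Step 3: locate the error. For a single error e at position i, S_ℓ = v_i·e·α_i^ℓ, so α_err = S_1/S_0.
  S_0^{−1} = 5^{−1} = 9 (mod 11), so α_err = 9·9 = 81 ≡ 4 = α_2. Error position i = 2.
  Consistency check: S_2/S_1 = 3·5 = 15 ≡ 4 = α_err ✓ (single-error assumption holds).
Step 4: error magnitude e = S_0/v_2 = S_0·∏_{j≠2}(α_2 − α_j) = 5·8 = 40 ≡ 7 (mod 11).
Step 5: correct position 2: c_2 = r_2 − e = 8 − 7 ≡ 1 (mod 11). Hence c = [10, 1, 6, 5, 8].
  Check: interpolating c through the α_i gives m(x) = 3 + 5·x (degree < 2) with m(α_i) = c_i for every i, so c is indeed a codeword.


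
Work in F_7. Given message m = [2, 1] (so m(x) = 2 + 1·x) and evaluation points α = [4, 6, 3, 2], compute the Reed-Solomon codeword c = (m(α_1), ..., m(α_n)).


c = [6, 1, 5, 4]

Message polynomial: m(x) = 2 + 1·x (mod 7).
For each evaluation point α_i, compute m(α_i) mod 7:
  α_1 = 4: Horner steps 1 → 6, so m(4) = 6.
  α_2 = 6: Horner steps 1 → 1, so m(6) = 1.
  α_3 = 3: Horner steps 1 → 5, so m(3) = 5.
  α_4 = 2: Horner steps 1 → 4, so m(2) = 4.
Codeword c = [6, 1, 5, 4] ∈ F_7^4.


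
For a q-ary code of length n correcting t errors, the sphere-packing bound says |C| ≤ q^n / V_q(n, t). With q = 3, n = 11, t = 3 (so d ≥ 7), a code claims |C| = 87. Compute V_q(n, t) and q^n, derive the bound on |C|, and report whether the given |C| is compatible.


V_q(n, t) = 1563, q^n = 177147, Hamming bound = 113, |C| = 87 ≤ bound (satisfied).

Step 1: Compute V_q(n, t) = Σ_{j=0}^3 C(n, j) (q−1)^j.
  j = 0: C(11,0)·(2)^0 = 1·1 = 1.
  j = 1: C(11,1)·(2)^1 = 11·2 = 22.
  j = 2: C(11,2)·(2)^2 = 55·4 = 220.
  j = 3: C(11,3)·(2)^3 = 165·8 = 1320.
  V_q(n, t) = 1 + 22 + 220 + 1320 = 1563.
Step 2: q^n = 3^11 = 177147.
Step 3: Hamming bound ⌊q^n / V_q(n,t)⌋ = ⌊177147/1563⌋ = 113.
Step 4: Compare |C| = 87 to 113: satisfied.
The claimed |C| lies below the Hamming bound.


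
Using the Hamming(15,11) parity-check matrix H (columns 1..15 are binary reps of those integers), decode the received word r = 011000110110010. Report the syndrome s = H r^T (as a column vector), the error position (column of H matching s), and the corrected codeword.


s = (0, 0, 0, 1)^T, error position = 1, corrected codeword c = 111000110110010

Compute s = H r^T mod 2 one row at a time:
  s_1 = 1 + 0 + 1 + 1 + 0 + 0 + 1 + 0 = 4 ≡ 0 (mod 2).
  s_2 = 0 + 0 + 0 + 1 + 0 + 0 + 1 + 0 = 2 ≡ 0 (mod 2).
  s_3 = 1 + 1 + 0 + 1 + 1 + 1 + 1 + 0 = 6 ≡ 0 (mod 2).
  s_4 = 0 + 1 + 0 + 1 + 0 + 1 + 0 + 0 = 3 ≡ 1 (mod 2).
s = (0, 0, 0, 1)^T — this equals column 1 of H (binary 0001), so error is at position 1.
Correct: flip bit 1 of r = 011000110110010 to get c = 111000110110010.


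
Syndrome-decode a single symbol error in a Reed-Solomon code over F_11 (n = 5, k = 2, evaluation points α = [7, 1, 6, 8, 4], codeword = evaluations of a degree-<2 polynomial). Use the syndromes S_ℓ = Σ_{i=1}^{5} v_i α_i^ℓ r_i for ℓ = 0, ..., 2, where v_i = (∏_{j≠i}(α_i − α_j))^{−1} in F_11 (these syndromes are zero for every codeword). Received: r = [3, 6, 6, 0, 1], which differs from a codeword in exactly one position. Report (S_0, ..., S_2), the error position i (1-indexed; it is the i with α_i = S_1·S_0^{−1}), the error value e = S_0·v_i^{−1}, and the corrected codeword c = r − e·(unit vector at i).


S = (6, 6, 6), error at position 2, error magnitude e = 7, c = [3, 10, 6, 0, 1].

Step 1: column multipliers v_i = (∏_{j≠i}(α_i − α_j))^{−1} mod 11.
  i = 1 (α = 7): (7−1)(7−6)(7−8)(7−4) = 6·1·(−1)·3 = −18 ≡ 4, so v_1 = 4^{−1} = 3 (mod 11).
  i = 2 (α = 1): (1−7)(1−6)(1−8)(1−4) = (−6)·(−5)·(−7)·(−3) = 630 ≡ 3, so v_2 = 3^{−1} = 4 (mod 11).
  i = 3 (α = 6): (6−7)(6−1)(6−8)(6−4) = (−1)·5·(−2)·2 = 20 ≡ 9, so v_3 = 9^{−1} = 5 (mod 11).
  i = 4 (α = 8): (8−7)(8−1)(8−6)(8−4) = 1·7·2·4 = 56 ≡ 1, so v_4 = 1^{−1} = 1 (mod 11).
  i = 5 (α = 4): (4−7)(4−1)(4−6)(4−8) = (−3)·3·(−2)·(−4) = −72 ≡ 5, so v_5 = 5^{−1} = 9 (mod 11).
  v = [3, 4, 5, 1, 9].
Step 2: syndromes of r = [3, 6, 6, 0, 1] (all sums mod 11).
  S_0 = Σ v_i r_i = 3·3 + 4·6 + 5·6 + 1·0 + 9·1 = 72 ≡ 6.
  S_1 = Σ v_i α_i r_i = 3·7·3 + 4·1·6 + 5·6·6 + 1·8·0 + 9·4·1 = 303 ≡ 6.
  α_i^2 mod 11 = [5, 1, 3, 9, 5].
  S_2 = Σ v_i α_i^2 r_i = 3·5·3 + 4·1·6 + 5·3·6 + 1·9·0 + 9·5·1 = 204 ≡ 6.
  S = (6, 6, 6) ≠ 0, so r is not a codeword (an error is present).
Step 3: locate the error. For a single error e at position i, S_ℓ = v_i·e·α_i^ℓ, so α_err = S_1/S_0.
  S_0^{−1} = 6^{−1} = 2 (mod 11), so α_err = 6·2 = 12 ≡ 1 = α_2. Error position i = 2.
  Consistency check: S_2/S_1 = 6·2 = 12 ≡ 1 = α_err ✓ (single-error assumption holds).
Step 4: error magnitude e = S_0/v_2 = S_0·∏_{j≠2}(α_2 − α_j) = 6·3 = 18 ≡ 7 (mod 11).
Step 5: correct position 2: c_2 = r_2 − e = 6 − 7 ≡ 10 (mod 11). Hence c = [3, 10, 6, 0, 1].
  Check: interpolating c through the α_i gives m(x) = 2 + 8·x (degree < 2) with m(α_i) = c_i for every i, so c is indeed a codeword.


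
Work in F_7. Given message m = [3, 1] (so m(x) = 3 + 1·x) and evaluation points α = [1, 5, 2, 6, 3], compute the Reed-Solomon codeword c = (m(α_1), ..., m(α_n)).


c = [4, 1, 5, 2, 6]

Message polynomial: m(x) = 3 + 1·x (mod 7).
For each evaluation point α_i, compute m(α_i) mod 7:
  α_1 = 1: Horner steps 1 → 4, so m(1) = 4.
  α_2 = 5: Horner steps 1 → 1, so m(5) = 1.
  α_3 = 2: Horner steps 1 → 5, so m(2) = 5.
  α_4 = 6: Horner steps 1 → 2, so m(6) = 2.
  α_5 = 3: Horner steps 1 → 6, so m(3) = 6.
Codeword c = [4, 1, 5, 2, 6] ∈ F_7^5.


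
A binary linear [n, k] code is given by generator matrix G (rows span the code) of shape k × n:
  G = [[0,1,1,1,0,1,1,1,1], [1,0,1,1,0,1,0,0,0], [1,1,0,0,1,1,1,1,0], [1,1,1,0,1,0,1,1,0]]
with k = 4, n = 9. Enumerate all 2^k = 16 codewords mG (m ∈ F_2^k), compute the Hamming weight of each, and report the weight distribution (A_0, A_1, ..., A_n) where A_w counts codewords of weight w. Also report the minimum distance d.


Weight distribution: A_0 = 1, A_2 = 2, A_3 = 2, A_4 = 1, A_5 = 4, A_6 = 4, A_7 = 2. Minimum distance d = 2.

Enumerate all 2^4 = 16 messages m ∈ F_2^4.
For each, compute codeword c = mG in F_2^9, then tally its weight.
  m = 0000 → c = 000000000, weight = 0.
  m = 1000 → c = 011101111, weight = 7.
  m = 0100 → c = 101101000, weight = 4.
  m = 1100 → c = 110000111, weight = 5.
  m = 0010 → c = 110011110, weight = 6.
  m = 1010 → c = 101110001, weight = 5.
  m = 0110 → c = 011110110, weight = 6.
  m = 1110 → c = 000011001, weight = 3.
  m = 0001 → c = 111010110, weight = 6.
  m = 1001 → c = 100111001, weight = 5.
  m = 0101 → c = 010111110, weight = 6.
  m = 1101 → c = 001010001, weight = 3.
  m = 0011 → c = 001001000, weight = 2.
  m = 1011 → c = 010100111, weight = 5.
  m = 0111 → c = 100100000, weight = 2.
  m = 1111 → c = 111001111, weight = 7.
Tally weights:
  weight 0: 1 codewords.
  weight 2: 2 codewords.
  weight 3: 2 codewords.
  weight 4: 1 codewords.
  weight 5: 4 codewords.
  weight 6: 4 codewords.
  weight 7: 2 codewords.
Minimum distance d = smallest w > 0 with A_w > 0 = 2.
Sanity: Σ A_w = 16 = 2^4 = 16 ✓.


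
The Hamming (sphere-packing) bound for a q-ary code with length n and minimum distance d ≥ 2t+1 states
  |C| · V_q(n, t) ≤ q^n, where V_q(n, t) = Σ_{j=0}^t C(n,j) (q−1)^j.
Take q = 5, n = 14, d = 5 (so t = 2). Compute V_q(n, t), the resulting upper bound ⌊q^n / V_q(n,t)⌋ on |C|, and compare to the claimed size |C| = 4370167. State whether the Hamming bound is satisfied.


V_q(n, t) = 1513, q^n = 6103515625, Hamming bound = 4034048, |C| = 4370167 > bound (violated).

Step 1: Compute V_q(n, t) = Σ_{j=0}^2 C(n, j) (q−1)^j.
  j = 0: C(14,0)·(4)^0 = 1·1 = 1.
  j = 1: C(14,1)·(4)^1 = 14·4 = 56.
  j = 2: C(14,2)·(4)^2 = 91·16 = 1456.
  V_q(n, t) = 1 + 56 + 1456 = 1513.
Step 2: q^n = 5^14 = 6103515625.
Step 3: Hamming bound ⌊q^n / V_q(n,t)⌋ = ⌊6103515625/1513⌋ = 4034048.
Step 4: Compare |C| = 4370167 to 4034048: violated.
The claimed |C| lies above the Hamming bound, so no 5-ary code of length 14 with d ≥ 5 can have 4370167 codewords.


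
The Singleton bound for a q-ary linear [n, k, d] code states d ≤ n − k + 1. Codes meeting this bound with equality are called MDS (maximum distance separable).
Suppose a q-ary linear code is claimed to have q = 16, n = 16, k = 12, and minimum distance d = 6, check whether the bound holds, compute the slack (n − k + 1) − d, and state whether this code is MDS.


Singleton RHS = n − k + 1 = 5, slack = -1, bound violated (no such code; not MDS).

Singleton bound: d ≤ n − k + 1.
Here n = 16, k = 12, so n − k + 1 = 5.
Given d = 6, check d ≤ 5: NO.
Slack = (n − k + 1) − d = -1.
The slack is negative: d = 6 exceeds n − k + 1 = 5 by 1, so the Singleton bound is violated and no linear [16, 12, 6]_16 code can exist. In particular it is not MDS (MDS requires d = n − k + 1 exactly).
Description: the claimed parameters are [16, 12, 6]_16; such a code would be impossible (violates the Singleton bound).


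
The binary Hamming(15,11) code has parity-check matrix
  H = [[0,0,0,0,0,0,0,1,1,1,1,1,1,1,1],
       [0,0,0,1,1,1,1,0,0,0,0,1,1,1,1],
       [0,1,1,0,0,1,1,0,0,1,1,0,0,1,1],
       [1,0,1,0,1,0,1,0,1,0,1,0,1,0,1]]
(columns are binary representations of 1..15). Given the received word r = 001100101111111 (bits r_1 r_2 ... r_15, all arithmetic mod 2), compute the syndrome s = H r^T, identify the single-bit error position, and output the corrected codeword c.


s = (1, 0, 0, 0)^T, error position = 8, corrected codeword c = 001100111111111

Compute s = H r^T mod 2 one row at a time:
  s_1 = 0 + 1 + 1 + 1 + 1 + 1 + 1 + 1 = 7 ≡ 1 (mod 2).
  s_2 = 1 + 0 + 0 + 1 + 1 + 1 + 1 + 1 = 6 ≡ 0 (mod 2).
  s_3 = 0 + 1 + 0 + 1 + 1 + 1 + 1 + 1 = 6 ≡ 0 (mod 2).
  s_4 = 0 + 1 + 0 + 1 + 1 + 1 + 1 + 1 = 6 ≡ 0 (mod 2).
s = (1, 0, 0, 0)^T — this equals column 8 of H (binary 1000), so error is at position 8.
Correct: flip bit 8 of r = 001100101111111 to get c = 001100111111111.


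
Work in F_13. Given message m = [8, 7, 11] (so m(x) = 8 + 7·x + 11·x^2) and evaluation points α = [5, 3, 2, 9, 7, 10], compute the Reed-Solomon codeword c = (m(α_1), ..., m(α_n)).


c = [6, 11, 1, 0, 11, 8]

Message polynomial: m(x) = 8 + 7·x + 11·x^2 (mod 13).
For each evaluation point α_i, compute m(α_i) mod 13:
  α_1 = 5: Horner steps 11 → 10 → 6, so m(5) = 6.
  α_2 = 3: Horner steps 11 → 1 → 11, so m(3) = 11.
  α_3 = 2: Horner steps 11 → 3 → 1, so m(2) = 1.
  α_4 = 9: Horner steps 11 → 2 → 0, so m(9) = 0.
  α_5 = 7: Horner steps 11 → 6 → 11, so m(7) = 11.
  α_6 = 10: Horner steps 11 → 0 → 8, so m(10) = 8.
Codeword c = [6, 11, 1, 0, 11, 8] ∈ F_13^6.


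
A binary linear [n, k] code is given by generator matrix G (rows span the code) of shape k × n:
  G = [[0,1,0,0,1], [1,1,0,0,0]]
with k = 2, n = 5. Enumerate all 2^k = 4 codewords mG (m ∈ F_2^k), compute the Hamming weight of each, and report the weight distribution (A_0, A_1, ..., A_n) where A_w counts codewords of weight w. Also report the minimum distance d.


Weight distribution: A_0 = 1, A_2 = 3. Minimum distance d = 2.

Enumerate all 2^2 = 4 messages m ∈ F_2^2.
For each, compute codeword c = mG in F_2^5, then tally its weight.
  m = 00 → c = 00000, weight = 0.
  m = 10 → c = 01001, weight = 2.
  m = 01 → c = 11000, weight = 2.
  m = 11 → c = 10001, weight = 2.
Tally weights:
  weight 0: 1 codewords.
  weight 2: 3 codewords.
Minimum distance d = smallest w > 0 with A_w > 0 = 2.
Sanity: Σ A_w = 4 = 2^2 = 4 ✓.


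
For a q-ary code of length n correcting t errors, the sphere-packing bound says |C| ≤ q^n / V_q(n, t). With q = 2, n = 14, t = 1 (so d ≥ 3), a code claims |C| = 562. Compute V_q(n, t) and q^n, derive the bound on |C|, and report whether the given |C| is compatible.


V_q(n, t) = 15, q^n = 16384, Hamming bound = 1092, |C| = 562 ≤ bound (satisfied).

Step 1: Compute V_q(n, t) = Σ_{j=0}^1 C(n, j) (q−1)^j.
  j = 0: C(14,0)·(1)^0 = 1·1 = 1.
  j = 1: C(14,1)·(1)^1 = 14·1 = 14.
  V_q(n, t) = 1 + 14 = 15.
Step 2: q^n = 2^14 = 16384.
Step 3: Hamming bound ⌊q^n / V_q(n,t)⌋ = ⌊16384/15⌋ = 1092.
Step 4: Compare |C| = 562 to 1092: satisfied.
The claimed |C| lies below the Hamming bound.


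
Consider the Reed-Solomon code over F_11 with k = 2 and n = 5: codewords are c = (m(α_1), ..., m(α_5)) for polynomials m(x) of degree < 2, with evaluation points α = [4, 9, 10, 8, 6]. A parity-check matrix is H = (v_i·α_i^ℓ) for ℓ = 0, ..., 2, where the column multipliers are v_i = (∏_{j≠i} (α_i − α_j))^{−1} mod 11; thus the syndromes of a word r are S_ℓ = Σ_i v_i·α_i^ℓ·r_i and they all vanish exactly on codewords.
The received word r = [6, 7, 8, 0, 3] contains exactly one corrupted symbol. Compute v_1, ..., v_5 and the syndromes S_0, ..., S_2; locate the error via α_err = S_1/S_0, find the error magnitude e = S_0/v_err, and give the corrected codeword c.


S = (2, 7, 8), error at position 2, error magnitude e = 3, c = [6, 4, 8, 0, 3].

Step 1: column multipliers v_i = (∏_{j≠i}(α_i − α_j))^{−1} mod 11.
  i = 1 (α = 4): (4−9)(4−10)(4−8)(4−6) = (−5)·(−6)·(−4)·(−2) = 240 ≡ 9, so v_1 = 9^{−1} = 5 (mod 11).
  i = 2 (α = 9): (9−4)(9−10)(9−8)(9−6) = 5·(−1)·1·3 = −15 ≡ 7, so v_2 = 7^{−1} = 8 (mod 11).
  i = 3 (α = 10): (10−4)(10−9)(10−8)(10−6) = 6·1·2·4 = 48 ≡ 4, so v_3 = 4^{−1} = 3 (mod 11).
  i = 4 (α = 8): (8−4)(8−9)(8−10)(8−6) = 4·(−1)·(−2)·2 = 16 ≡ 5, so v_4 = 5^{−1} = 9 (mod 11).
  i = 5 (α = 6): (6−4)(6−9)(6−10)(6−8) = 2·(−3)·(−4)·(−2) = −48 ≡ 7, so v_5 = 7^{−1} = 8 (mod 11).
  v = [5, 8, 3, 9, 8].
Step 2: syndromes of r = [6, 7, 8, 0, 3] (all sums mod 11).
  S_0 = Σ v_i r_i = 5·6 + 8·7 + 3·8 + 9·0 + 8·3 = 134 ≡ 2.
  S_1 = Σ v_i α_i r_i = 5·4·6 + 8·9·7 + 3·10·8 + 9·8·0 + 8·6·3 = 1008 ≡ 7.
  α_i^2 mod 11 = [5, 4, 1, 9, 3].
  S_2 = Σ v_i α_i^2 r_i = 5·5·6 + 8·4·7 + 3·1·8 + 9·9·0 + 8·3·3 = 470 ≡ 8.
  S = (2, 7, 8) ≠ 0, so r is not a codeword (an error is present).
Step 3: locate the error. For a single error e at position i, S_ℓ = v_i·e·α_i^ℓ, so α_err = S_1/S_0.
  S_0^{−1} = 2^{−1} = 6 (mod 11), so α_err = 7·6 = 42 ≡ 9 = α_2. Error position i = 2.
  Consistency check: S_2/S_1 = 8·8 = 64 ≡ 9 = α_err ✓ (single-error assumption holds).
Step 4: error magnitude e = S_0/v_2 = S_0·∏_{j≠2}(α_2 − α_j) = 2·7 = 14 ≡ 3 (mod 11).
Step 5: correct position 2: c_2 = r_2 − e = 7 − 3 ≡ 4 (mod 11). Hence c = [6, 4, 8, 0, 3].
  Check: interpolating c through the α_i gives m(x) = 1 + 4·x (degree < 2) with m(α_i) = c_i for every i, so c is indeed a codeword.


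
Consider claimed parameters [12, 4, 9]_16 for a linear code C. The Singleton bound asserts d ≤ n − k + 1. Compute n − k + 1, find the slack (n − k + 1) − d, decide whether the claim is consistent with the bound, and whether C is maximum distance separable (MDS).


Singleton RHS = n − k + 1 = 9, slack = 0, bound satisfied, MDS.

Singleton bound: d ≤ n − k + 1.
Here n = 12, k = 4, so n − k + 1 = 9.
Given d = 9, check d ≤ 9: YES.
Slack = (n − k + 1) − d = 0.
The code is MDS (slack = 0).
Description: the claimed parameters are [12, 4, 9]_16; such a code would be MDS (meets Singleton bound).


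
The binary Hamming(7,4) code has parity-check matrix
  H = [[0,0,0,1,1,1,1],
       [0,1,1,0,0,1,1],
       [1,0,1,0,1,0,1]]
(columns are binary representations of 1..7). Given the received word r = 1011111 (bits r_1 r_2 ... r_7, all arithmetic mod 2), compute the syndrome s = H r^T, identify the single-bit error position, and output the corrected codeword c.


s = (0, 1, 0)^T, error position = 2, corrected codeword c = 1111111

Compute s = H r^T mod 2 one row at a time:
  s_1 = 1 + 1 + 1 + 1 = 4 ≡ 0 (mod 2).
  s_2 = 0 + 1 + 1 + 1 = 3 ≡ 1 (mod 2).
  s_3 = 1 + 1 + 1 + 1 = 4 ≡ 0 (mod 2).
s = (0, 1, 0)^T — this equals column 2 of H (binary 010), so error is at position 2.
Correct: flip bit 2 of r = 1011111 to get c = 1111111.


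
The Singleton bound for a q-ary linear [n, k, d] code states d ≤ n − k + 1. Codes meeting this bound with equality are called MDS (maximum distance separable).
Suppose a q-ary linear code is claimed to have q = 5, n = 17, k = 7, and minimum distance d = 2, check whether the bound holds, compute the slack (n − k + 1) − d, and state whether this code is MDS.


Singleton RHS = n − k + 1 = 11, slack = 9, bound satisfied, not MDS.

Singleton bound: d ≤ n − k + 1.
Here n = 17, k = 7, so n − k + 1 = 11.
Given d = 2, check d ≤ 11: YES.
Slack = (n − k + 1) − d = 9.
The code is NOT MDS (slack = 9 > 0).
Description: the claimed parameters are [17, 7, 2]_5; such a code would be non-MDS.


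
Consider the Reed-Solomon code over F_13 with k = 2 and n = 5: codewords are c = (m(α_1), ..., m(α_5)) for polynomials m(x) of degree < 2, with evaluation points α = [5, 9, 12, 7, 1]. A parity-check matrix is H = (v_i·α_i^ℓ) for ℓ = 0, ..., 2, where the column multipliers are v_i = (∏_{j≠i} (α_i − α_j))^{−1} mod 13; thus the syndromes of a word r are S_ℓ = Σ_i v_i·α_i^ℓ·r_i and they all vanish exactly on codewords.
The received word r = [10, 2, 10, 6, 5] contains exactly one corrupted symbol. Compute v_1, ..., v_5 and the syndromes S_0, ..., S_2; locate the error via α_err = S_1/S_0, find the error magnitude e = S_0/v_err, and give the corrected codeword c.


S = (6, 7, 6), error at position 3, error magnitude e = 1, c = [10, 2, 9, 6, 5].

Step 1: column multipliers v_i = (∏_{j≠i}(α_i − α_j))^{−1} mod 13.
  i = 1 (α = 5): (5−9)(5−12)(5−7)(5−1) = (−4)·(−7)·(−2)·4 = −224 ≡ 10, so v_1 = 10^{−1} = 4 (mod 13).
  i = 2 (α = 9): (9−5)(9−12)(9−7)(9−1) = 4·(−3)·2·8 = −192 ≡ 3, so v_2 = 3^{−1} = 9 (mod 13).
  i = 3 (α = 12): (12−5)(12−9)(12−7)(12−1) = 7·3·5·11 = 1155 ≡ 11, so v_3 = 11^{−1} = 6 (mod 13).
  i = 4 (α = 7): (7−5)(7−9)(7−12)(7−1) = 2·(−2)·(−5)·6 = 120 ≡ 3, so v_4 = 3^{−1} = 9 (mod 13).
  i = 5 (α = 1): (1−5)(1−9)(1−12)(1−7) = (−4)·(−8)·(−11)·(−6) = 2112 ≡ 6, so v_5 = 6^{−1} = 11 (mod 13).
  v = [4, 9, 6, 9, 11].
Step 2: syndromes of r = [10, 2, 10, 6, 5] (all sums mod 13).
  S_0 = Σ v_i r_i = 4·10 + 9·2 + 6·10 + 9·6 + 11·5 = 227 ≡ 6.
  S_1 = Σ v_i α_i r_i = 4·5·10 + 9·9·2 + 6·12·10 + 9·7·6 + 11·1·5 = 1515 ≡ 7.
  α_i^2 mod 13 = [12, 3, 1, 10, 1].
  S_2 = Σ v_i α_i^2 r_i = 4·12·10 + 9·3·2 + 6·1·10 + 9·10·6 + 11·1·5 = 1189 ≡ 6.
  S = (6, 7, 6) ≠ 0, so r is not a codeword (an error is present).
Step 3: locate the error. For a single error e at position i, S_ℓ = v_i·e·α_i^ℓ, so α_err = S_1/S_0.
  S_0^{−1} = 6^{−1} = 11 (mod 13), so α_err = 7·11 = 77 ≡ 12 = α_3. Error position i = 3.
  Consistency check: S_2/S_1 = 6·2 = 12 ≡ 12 = α_err ✓ (single-error assumption holds).
Step 4: error magnitude e = S_0/v_3 = S_0·∏_{j≠3}(α_3 − α_j) = 6·11 = 66 ≡ 1 (mod 13).
Step 5: correct position 3: c_3 = r_3 − e = 10 − 1 ≡ 9 (mod 13). Hence c = [10, 2, 9, 6, 5].
  Check: interpolating c through the α_i gives m(x) = 7 + 11·x (degree < 2) with m(α_i) = c_i for every i, so c is indeed a codeword.


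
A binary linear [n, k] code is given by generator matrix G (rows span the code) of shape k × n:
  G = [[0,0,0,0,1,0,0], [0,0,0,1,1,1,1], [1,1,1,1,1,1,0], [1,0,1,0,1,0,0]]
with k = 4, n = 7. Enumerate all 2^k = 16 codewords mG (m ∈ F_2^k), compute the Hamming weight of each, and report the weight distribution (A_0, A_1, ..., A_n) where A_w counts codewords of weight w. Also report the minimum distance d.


Weight distribution: A_0 = 1, A_1 = 1, A_2 = 2, A_3 = 4, A_4 = 3, A_5 = 3, A_6 = 2. Minimum distance d = 1.

Enumerate all 2^4 = 16 messages m ∈ F_2^4.
For each, compute codeword c = mG in F_2^7, then tally its weight.
  m = 0000 → c = 0000000, weight = 0.
  m = 1000 → c = 0000100, weight = 1.
  m = 0100 → c = 0001111, weight = 4.
  m = 1100 → c = 0001011, weight = 3.
  m = 0010 → c = 1111110, weight = 6.
  m = 1010 → c = 1111010, weight = 5.
  m = 0110 → c = 1110001, weight = 4.
  m = 1110 → c = 1110101, weight = 5.
  m = 0001 → c = 1010100, weight = 3.
  m = 1001 → c = 1010000, weight = 2.
  m = 0101 → c = 1011011, weight = 5.
  m = 1101 → c = 1011111, weight = 6.
  m = 0011 → c = 0101010, weight = 3.
  m = 1011 → c = 0101110, weight = 4.
  m = 0111 → c = 0100101, weight = 3.
  m = 1111 → c = 0100001, weight = 2.
Tally weights:
  weight 0: 1 codewords.
  weight 1: 1 codewords.
  weight 2: 2 codewords.
  weight 3: 4 codewords.
  weight 4: 3 codewords.
  weight 5: 3 codewords.
  weight 6: 2 codewords.
Minimum distance d = smallest w > 0 with A_w > 0 = 1.
Sanity: Σ A_w = 16 = 2^4 = 16 ✓.


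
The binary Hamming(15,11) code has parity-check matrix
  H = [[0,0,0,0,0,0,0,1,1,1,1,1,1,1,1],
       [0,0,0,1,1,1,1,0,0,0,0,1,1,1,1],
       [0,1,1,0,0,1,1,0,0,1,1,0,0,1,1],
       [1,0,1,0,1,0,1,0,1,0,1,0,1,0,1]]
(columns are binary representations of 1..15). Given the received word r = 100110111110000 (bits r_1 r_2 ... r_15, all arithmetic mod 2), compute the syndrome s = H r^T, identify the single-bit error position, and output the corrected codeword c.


s = (0, 1, 1, 1)^T, error position = 7, corrected codeword c = 100110011110000

Compute s = H r^T mod 2 one row at a time:
  s_1 = 1 + 1 + 1 + 1 + 0 + 0 + 0 + 0 = 4 ≡ 0 (mod 2).
  s_2 = 1 + 1 + 0 + 1 + 0 + 0 + 0 + 0 = 3 ≡ 1 (mod 2).
  s_3 = 0 + 0 + 0 + 1 + 1 + 1 + 0 + 0 = 3 ≡ 1 (mod 2).
  s_4 = 1 + 0 + 1 + 1 + 1 + 1 + 0 + 0 = 5 ≡ 1 (mod 2).
s = (0, 1, 1, 1)^T — this equals column 7 of H (binary 0111), so error is at position 7.
Correct: flip bit 7 of r = 100110111110000 to get c = 100110011110000.


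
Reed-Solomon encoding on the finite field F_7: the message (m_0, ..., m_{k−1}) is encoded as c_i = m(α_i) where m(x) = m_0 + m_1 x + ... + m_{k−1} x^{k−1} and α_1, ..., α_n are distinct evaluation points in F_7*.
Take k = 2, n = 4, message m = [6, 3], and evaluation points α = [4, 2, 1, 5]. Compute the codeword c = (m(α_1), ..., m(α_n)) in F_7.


c = [4, 5, 2, 0]

Message polynomial: m(x) = 6 + 3·x (mod 7).
For each evaluation point α_i, compute m(α_i) mod 7:
  α_1 = 4: Horner steps 3 → 4, so m(4) = 4.
  α_2 = 2: Horner steps 3 → 5, so m(2) = 5.
  α_3 = 1: Horner steps 3 → 2, so m(1) = 2.
  α_4 = 5: Horner steps 3 → 0, so m(5) = 0.
Codeword c = [4, 5, 2, 0] ∈ F_7^4.


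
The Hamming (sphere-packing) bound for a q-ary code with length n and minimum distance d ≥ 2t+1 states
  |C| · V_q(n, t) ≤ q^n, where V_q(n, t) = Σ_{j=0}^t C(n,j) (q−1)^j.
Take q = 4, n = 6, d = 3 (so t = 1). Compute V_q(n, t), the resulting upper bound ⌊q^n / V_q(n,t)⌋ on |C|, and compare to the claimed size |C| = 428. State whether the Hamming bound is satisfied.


V_q(n, t) = 19, q^n = 4096, Hamming bound = 215, |C| = 428 > bound (violated).

Step 1: Compute V_q(n, t) = Σ_{j=0}^1 C(n, j) (q−1)^j.
  j = 0: C(6,0)·(3)^0 = 1·1 = 1.
  j = 1: C(6,1)·(3)^1 = 6·3 = 18.
  V_q(n, t) = 1 + 18 = 19.
Step 2: q^n = 4^6 = 4096.
Step 3: Hamming bound ⌊q^n / V_q(n,t)⌋ = ⌊4096/19⌋ = 215.
Step 4: Compare |C| = 428 to 215: violated.
The claimed |C| lies above the Hamming bound, so no 4-ary code of length 6 with d ≥ 3 can have 428 codewords.


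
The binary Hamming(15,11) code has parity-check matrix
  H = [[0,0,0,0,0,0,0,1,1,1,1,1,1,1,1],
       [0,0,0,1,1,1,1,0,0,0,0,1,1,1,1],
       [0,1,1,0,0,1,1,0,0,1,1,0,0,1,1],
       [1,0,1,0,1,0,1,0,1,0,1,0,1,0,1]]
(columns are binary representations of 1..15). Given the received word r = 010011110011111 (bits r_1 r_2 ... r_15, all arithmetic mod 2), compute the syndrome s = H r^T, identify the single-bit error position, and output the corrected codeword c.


s = (0, 1, 0, 1)^T, error position = 5, corrected codeword c = 010001110011111

Compute s = H r^T mod 2 one row at a time:
  s_1 = 1 + 0 + 0 + 1 + 1 + 1 + 1 + 1 = 6 ≡ 0 (mod 2).
  s_2 = 0 + 1 + 1 + 1 + 1 + 1 + 1 + 1 = 7 ≡ 1 (mod 2).
  s_3 = 1 + 0 + 1 + 1 + 0 + 1 + 1 + 1 = 6 ≡ 0 (mod 2).
  s_4 = 0 + 0 + 1 + 1 + 0 + 1 + 1 + 1 = 5 ≡ 1 (mod 2).
s = (0, 1, 0, 1)^T — this equals column 5 of H (binary 0101), so error is at position 5.
Correct: flip bit 5 of r = 010011110011111 to get c = 010001110011111.


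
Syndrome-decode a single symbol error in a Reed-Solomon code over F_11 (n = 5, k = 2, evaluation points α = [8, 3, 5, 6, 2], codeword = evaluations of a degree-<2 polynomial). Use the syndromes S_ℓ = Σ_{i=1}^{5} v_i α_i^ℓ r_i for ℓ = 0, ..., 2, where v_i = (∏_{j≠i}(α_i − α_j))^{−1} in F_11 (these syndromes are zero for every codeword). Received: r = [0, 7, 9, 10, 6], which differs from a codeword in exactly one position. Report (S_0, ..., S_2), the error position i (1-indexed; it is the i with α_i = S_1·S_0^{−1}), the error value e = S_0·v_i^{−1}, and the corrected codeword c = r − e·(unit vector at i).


S = (8, 9, 6), error at position 1, error magnitude e = 10, c = [1, 7, 9, 10, 6].

Step 1: column multipliers v_i = (∏_{j≠i}(α_i − α_j))^{−1} mod 11.
  i = 1 (α = 8): (8−3)(8−5)(8−6)(8−2) = 5·3·2·6 = 180 ≡ 4, so v_1 = 4^{−1} = 3 (mod 11).
  i = 2 (α = 3): (3−8)(3−5)(3−6)(3−2) = (−5)·(−2)·(−3)·1 = −30 ≡ 3, so v_2 = 3^{−1} = 4 (mod 11).
  i = 3 (α = 5): (5−8)(5−3)(5−6)(5−2) = (−3)·2·(−1)·3 = 18 ≡ 7, so v_3 = 7^{−1} = 8 (mod 11).
  i = 4 (α = 6): (6−8)(6−3)(6−5)(6−2) = (−2)·3·1·4 = −24 ≡ 9, so v_4 = 9^{−1} = 5 (mod 11).
  i = 5 (α = 2): (2−8)(2−3)(2−5)(2−6) = (−6)·(−1)·(−3)·(−4) = 72 ≡ 6, so v_5 = 6^{−1} = 2 (mod 11).
  v = [3, 4, 8, 5, 2].
Step 2: syndromes of r = [0, 7, 9, 10, 6] (all sums mod 11).
  S_0 = Σ v_i r_i = 3·0 + 4·7 + 8·9 + 5·10 + 2·6 = 162 ≡ 8.
  S_1 = Σ v_i α_i r_i = 3·8·0 + 4·3·7 + 8·5·9 + 5·6·10 + 2·2·6 = 768 ≡ 9.
  α_i^2 mod 11 = [9, 9, 3, 3, 4].
  S_2 = Σ v_i α_i^2 r_i = 3·9·0 + 4·9·7 + 8·3·9 + 5·3·10 + 2·4·6 = 666 ≡ 6.
  S = (8, 9, 6) ≠ 0, so r is not a codeword (an error is present).
Step 3: locate the error. For a single error e at position i, S_ℓ = v_i·e·α_i^ℓ, so α_err = S_1/S_0.
  S_0^{−1} = 8^{−1} = 7 (mod 11), so α_err = 9·7 = 63 ≡ 8 = α_1. Error position i = 1.
  Consistency check: S_2/S_1 = 6·5 = 30 ≡ 8 = α_err ✓ (single-error assumption holds).
Step 4: error magnitude e = S_0/v_1 = S_0·∏_{j≠1}(α_1 − α_j) = 8·4 = 32 ≡ 10 (mod 11).
Step 5: correct position 1: c_1 = r_1 − e = 0 − 10 ≡ 1 (mod 11). Hence c = [1, 7, 9, 10, 6].
  Check: interpolating c through the α_i gives m(x) = 4 + 1·x (degree < 2) with m(α_i) = c_i for every i, so c is indeed a codeword.


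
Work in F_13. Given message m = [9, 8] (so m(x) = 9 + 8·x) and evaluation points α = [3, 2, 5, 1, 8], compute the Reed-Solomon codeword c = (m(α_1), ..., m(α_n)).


c = [7, 12, 10, 4, 8]

Message polynomial: m(x) = 9 + 8·x (mod 13).
For each evaluation point α_i, compute m(α_i) mod 13:
  α_1 = 3: Horner steps 8 → 7, so m(3) = 7.
  α_2 = 2: Horner steps 8 → 12, so m(2) = 12.
  α_3 = 5: Horner steps 8 → 10, so m(5) = 10.
  α_4 = 1: Horner steps 8 → 4, so m(1) = 4.
  α_5 = 8: Horner steps 8 → 8, so m(8) = 8.
Codeword c = [7, 12, 10, 4, 8] ∈ F_13^5.


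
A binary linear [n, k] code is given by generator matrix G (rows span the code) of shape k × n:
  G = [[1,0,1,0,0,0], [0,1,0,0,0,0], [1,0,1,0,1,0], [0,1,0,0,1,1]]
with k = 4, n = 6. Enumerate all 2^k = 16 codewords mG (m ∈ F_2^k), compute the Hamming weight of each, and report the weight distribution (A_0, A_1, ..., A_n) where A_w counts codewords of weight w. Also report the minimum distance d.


Weight distribution: A_0 = 1, A_1 = 3, A_2 = 4, A_3 = 4, A_4 = 3, A_5 = 1. Minimum distance d = 1.

Enumerate all 2^4 = 16 messages m ∈ F_2^4.
For each, compute codeword c = mG in F_2^6, then tally its weight.
  m = 0000 → c = 000000, weight = 0.
  m = 1000 → c = 101000, weight = 2.
  m = 0100 → c = 010000, weight = 1.
  m = 1100 → c = 111000, weight = 3.
  m = 0010 → c = 101010, weight = 3.
  m = 1010 → c = 000010, weight = 1.
  m = 0110 → c = 111010, weight = 4.
  m = 1110 → c = 010010, weight = 2.
  m = 0001 → c = 010011, weight = 3.
  m = 1001 → c = 111011, weight = 5.
  m = 0101 → c = 000011, weight = 2.
  m = 1101 → c = 101011, weight = 4.
  m = 0011 → c = 111001, weight = 4.
  m = 1011 → c = 010001, weight = 2.
  m = 0111 → c = 101001, weight = 3.
  m = 1111 → c = 000001, weight = 1.
Tally weights:
  weight 0: 1 codewords.
  weight 1: 3 codewords.
  weight 2: 4 codewords.
  weight 3: 4 codewords.
  weight 4: 3 codewords.
  weight 5: 1 codewords.
Minimum distance d = smallest w > 0 with A_w > 0 = 1.
Sanity: Σ A_w = 16 = 2^4 = 16 ✓.


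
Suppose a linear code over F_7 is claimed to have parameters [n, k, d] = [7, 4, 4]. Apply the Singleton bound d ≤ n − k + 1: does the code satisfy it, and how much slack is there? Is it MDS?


Singleton RHS = n − k + 1 = 4, slack = 0, bound satisfied, MDS.

Singleton bound: d ≤ n − k + 1.
Here n = 7, k = 4, so n − k + 1 = 4.
Given d = 4, check d ≤ 4: YES.
Slack = (n − k + 1) − d = 0.
The code is MDS (slack = 0).
Description: the claimed parameters are [7, 4, 4]_7; such a code would be MDS (meets Singleton bound).


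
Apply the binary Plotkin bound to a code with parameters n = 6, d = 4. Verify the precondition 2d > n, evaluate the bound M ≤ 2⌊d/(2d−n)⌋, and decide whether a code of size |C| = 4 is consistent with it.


Plotkin bound M ≤ 4; given |C| = 4 ≤ bound (satisfied).

Check applicability: 2d = 8, n = 6.
2d − n = 2 > 0, so Plotkin applies.
Compute d/(2d−n) = 4/2 ≈ 2.0000.
⌊d/(2d−n)⌋ = 2.
Plotkin bound: M ≤ 2·2 = 4.
Given |C| = 4, check: satisfied.
This |C| is at the Plotkin bound.


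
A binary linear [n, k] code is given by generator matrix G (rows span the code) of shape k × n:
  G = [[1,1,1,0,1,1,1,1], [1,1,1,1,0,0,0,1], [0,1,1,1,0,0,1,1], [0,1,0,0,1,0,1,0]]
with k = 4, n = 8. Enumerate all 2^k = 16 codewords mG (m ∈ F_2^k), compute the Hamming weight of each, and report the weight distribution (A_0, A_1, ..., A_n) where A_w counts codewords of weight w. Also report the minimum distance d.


Weight distribution: A_0 = 1, A_2 = 1, A_3 = 3, A_4 = 5, A_5 = 4, A_6 = 1, A_7 = 1. Minimum distance d = 2.

Enumerate all 2^4 = 16 messages m ∈ F_2^4.
For each, compute codeword c = mG in F_2^8, then tally its weight.
  m = 0000 → c = 00000000, weight = 0.
  m = 1000 → c = 11101111, weight = 7.
  m = 0100 → c = 11110001, weight = 5.
  m = 1100 → c = 00011110, weight = 4.
  m = 0010 → c = 01110011, weight = 5.
  m = 1010 → c = 10011100, weight = 4.
  m = 0110 → c = 10000010, weight = 2.
  m = 1110 → c = 01101101, weight = 5.
  m = 0001 → c = 01001010, weight = 3.
  m = 1001 → c = 10100101, weight = 4.
  m = 0101 → c = 10111011, weight = 6.
  m = 1101 → c = 01010100, weight = 3.
  m = 0011 → c = 00111001, weight = 4.
  m = 1011 → c = 11010110, weight = 5.
  m = 0111 → c = 11001000, weight = 3.
  m = 1111 → c = 00100111, weight = 4.
Tally weights:
  weight 0: 1 codewords.
  weight 2: 1 codewords.
  weight 3: 3 codewords.
  weight 4: 5 codewords.
  weight 5: 4 codewords.
  weight 6: 1 codewords.
  weight 7: 1 codewords.
Minimum distance d = smallest w > 0 with A_w > 0 = 2.
Sanity: Σ A_w = 16 = 2^4 = 16 ✓.


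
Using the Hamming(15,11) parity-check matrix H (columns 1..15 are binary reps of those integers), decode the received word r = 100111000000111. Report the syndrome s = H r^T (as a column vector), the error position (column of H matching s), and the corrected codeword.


s = (1, 0, 1, 0)^T, error position = 10, corrected codeword c = 100111000100111

Compute s = H r^T mod 2 one row at a time:
  s_1 = 0 + 0 + 0 + 0 + 0 + 1 + 1 + 1 = 3 ≡ 1 (mod 2).
  s_2 = 1 + 1 + 1 + 0 + 0 + 1 + 1 + 1 = 6 ≡ 0 (mod 2).
  s_3 = 0 + 0 + 1 + 0 + 0 + 0 + 1 + 1 = 3 ≡ 1 (mod 2).
  s_4 = 1 + 0 + 1 + 0 + 0 + 0 + 1 + 1 = 4 ≡ 0 (mod 2).
s = (1, 0, 1, 0)^T — this equals column 10 of H (binary 1010), so error is at position 10.
Correct: flip bit 10 of r = 100111000000111 to get c = 100111000100111.
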